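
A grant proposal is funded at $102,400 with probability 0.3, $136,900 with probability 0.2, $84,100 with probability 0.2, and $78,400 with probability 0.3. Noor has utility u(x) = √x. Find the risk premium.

E[u] = 0.3·√102400 + 0.2·√136900 + 0.2·√84100 + 0.3·√78400 = 0.3·320 + 0.2·370 + 0.2·290 + 0.3·280 = 312
CE = (312)² = 97344
Risk premium = EV − CE = 98440 − 97344 = 1096

$1,096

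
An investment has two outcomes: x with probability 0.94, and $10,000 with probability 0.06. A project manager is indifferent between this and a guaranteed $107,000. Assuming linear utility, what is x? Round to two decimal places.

x = $113,191.49

0.94·x + 0.06·10000 = 107000
0.94·x = 107000 − 600 = 106400
x = 106400 / 0.94 = 113191.4894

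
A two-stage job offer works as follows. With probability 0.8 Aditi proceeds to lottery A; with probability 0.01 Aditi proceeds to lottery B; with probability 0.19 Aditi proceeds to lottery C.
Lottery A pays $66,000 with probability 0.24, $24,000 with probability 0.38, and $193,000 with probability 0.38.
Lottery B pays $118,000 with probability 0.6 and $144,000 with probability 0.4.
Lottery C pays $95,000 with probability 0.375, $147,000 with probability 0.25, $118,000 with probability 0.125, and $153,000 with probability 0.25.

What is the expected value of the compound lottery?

EV(A) = 0.24 × 66000 + 0.38 × 24000 + 0.38 × 193000 = 15840 + 9120 + 73340 = 98300
EV(B) = 0.6 × 118000 + 0.4 × 144000 = 70800 + 57600 = 128400
EV(C) = 0.375 × 95000 + 0.25 × 147000 + 0.125 × 118000 + 0.25 × 153000 = 35625 + 36750 + 14750 + 38250 = 125375
Overall = 0.8 × 98300 + 0.01 × 128400 + 0.19 × 125375 = 78640 + 1284 + 23821.25 = 103745.25

$103,745.25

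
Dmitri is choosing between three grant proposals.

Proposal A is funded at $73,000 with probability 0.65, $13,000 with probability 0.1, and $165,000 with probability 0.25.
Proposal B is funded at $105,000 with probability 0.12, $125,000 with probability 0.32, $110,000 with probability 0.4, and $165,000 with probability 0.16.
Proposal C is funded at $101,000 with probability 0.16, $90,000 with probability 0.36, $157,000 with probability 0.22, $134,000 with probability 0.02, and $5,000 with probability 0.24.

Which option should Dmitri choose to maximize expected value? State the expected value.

Proposal B ($123,000)

Proposal A = 0.65 × 73000 + 0.1 × 13000 + 0.25 × 165000 = 47450 + 1300 + 41250 = 90000
Proposal B = 0.12 × 105000 + 0.32 × 125000 + 0.4 × 110000 + 0.16 × 165000 = 12600 + 40000 + 44000 + 26400 = 123000
Proposal C = 0.16 × 101000 + 0.36 × 90000 + 0.22 × 157000 + 0.02 × 134000 + 0.24 × 5000 = 16160 + 32400 + 34540 + 2680 + 1200 = 86980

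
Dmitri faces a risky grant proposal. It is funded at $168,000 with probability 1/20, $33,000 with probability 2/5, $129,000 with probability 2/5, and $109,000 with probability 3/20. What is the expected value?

$89,550

EV = 1/20 × 168000 + 2/5 × 33000 + 2/5 × 129000 + 3/20 × 109000 = 8400 + 13200 + 51600 + 16350 = 89550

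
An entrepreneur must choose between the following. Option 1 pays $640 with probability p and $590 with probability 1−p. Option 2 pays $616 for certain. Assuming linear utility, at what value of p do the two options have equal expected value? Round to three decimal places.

p·640 + (1−p)·590 = 616
50p + 590 = 616
p = (616 − 590) / 50

p = 0.520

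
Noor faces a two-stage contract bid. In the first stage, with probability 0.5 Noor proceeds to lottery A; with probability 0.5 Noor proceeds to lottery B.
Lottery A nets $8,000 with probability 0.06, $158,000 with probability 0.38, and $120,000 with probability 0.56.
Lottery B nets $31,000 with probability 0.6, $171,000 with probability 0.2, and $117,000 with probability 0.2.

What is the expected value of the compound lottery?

EV(A) = 0.06 × 8000 + 0.38 × 158000 + 0.56 × 120000 = 480 + 60040 + 67200 = 127720
EV(B) = 0.6 × 31000 + 0.2 × 171000 + 0.2 × 117000 = 18600 + 34200 + 23400 = 76200
Overall = 0.5 × 127720 + 0.5 × 76200 = 63860 + 38100 = 101960

$101,960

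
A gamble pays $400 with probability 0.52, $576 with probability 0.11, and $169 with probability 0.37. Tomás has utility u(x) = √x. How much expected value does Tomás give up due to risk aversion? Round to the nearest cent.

$15.27

E[u] = 0.52·√400 + 0.11·√576 + 0.37·√169 = 0.52·20 + 0.11·24 + 0.37·13 = 17.85
CE = (17.85)² = 318.6225
Risk premium = EV − CE = 333.89 − 318.6225 = 15.2675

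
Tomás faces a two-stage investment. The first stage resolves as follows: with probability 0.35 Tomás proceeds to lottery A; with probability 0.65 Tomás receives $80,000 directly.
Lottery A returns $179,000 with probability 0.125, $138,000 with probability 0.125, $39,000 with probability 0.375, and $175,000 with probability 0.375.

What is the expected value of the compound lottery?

EV(A) = 0.125 × 179000 + 0.125 × 138000 + 0.375 × 39000 + 0.375 × 175000 = 22375 + 17250 + 14625 + 65625 = 119875
Branch B: 80000 (certain)
Overall = 0.35 × 119875 + 0.65 × 80000 = 41956.25 + 52000 = 93956.25

$93,956.25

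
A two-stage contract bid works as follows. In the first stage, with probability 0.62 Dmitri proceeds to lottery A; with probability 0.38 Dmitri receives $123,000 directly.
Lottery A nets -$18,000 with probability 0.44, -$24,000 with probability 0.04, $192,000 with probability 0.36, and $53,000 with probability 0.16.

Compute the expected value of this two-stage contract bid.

$89,346.40

EV(A) = 0.44 × (-18000) + 0.04 × (-24000) + 0.36 × 192000 + 0.16 × 53000 = -7920 − 960 + 69120 + 8480 = 68720
Branch B: 123000 (certain)
Overall = 0.62 × 68720 + 0.38 × 123000 = 42606.4 + 46740 = 89346.4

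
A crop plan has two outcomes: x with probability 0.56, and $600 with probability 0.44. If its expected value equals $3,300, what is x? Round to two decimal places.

x = $5,421.43

0.56·x + 0.44·600 = 3300
0.56·x = 3300 − 264 = 3036
x = 3036 / 0.56 = 5421.4286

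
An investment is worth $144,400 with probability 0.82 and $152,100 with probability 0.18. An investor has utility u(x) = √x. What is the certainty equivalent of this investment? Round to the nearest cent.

E[u] = 0.82·√144400 + 0.18·√152100 = 0.82·380 + 0.18·390 = 381.8
CE = (381.8)² = 145771.24

$145,771.24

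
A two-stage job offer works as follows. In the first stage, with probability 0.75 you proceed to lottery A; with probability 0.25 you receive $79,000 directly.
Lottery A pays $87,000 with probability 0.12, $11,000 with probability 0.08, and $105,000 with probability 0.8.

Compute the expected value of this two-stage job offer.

$91,240

EV(A) = 0.12 × 87000 + 0.08 × 11000 + 0.8 × 105000 = 10440 + 880 + 84000 = 95320
Branch B: 79000 (certain)
Overall = 0.75 × 95320 + 0.25 × 79000 = 71490 + 19750 = 91240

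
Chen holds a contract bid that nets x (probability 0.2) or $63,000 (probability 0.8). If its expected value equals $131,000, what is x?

x = $403,000

0.2·x + 0.8·63000 = 131000
0.2·x = 131000 − 50400 = 80600
x = 80600 / 0.2 = 403000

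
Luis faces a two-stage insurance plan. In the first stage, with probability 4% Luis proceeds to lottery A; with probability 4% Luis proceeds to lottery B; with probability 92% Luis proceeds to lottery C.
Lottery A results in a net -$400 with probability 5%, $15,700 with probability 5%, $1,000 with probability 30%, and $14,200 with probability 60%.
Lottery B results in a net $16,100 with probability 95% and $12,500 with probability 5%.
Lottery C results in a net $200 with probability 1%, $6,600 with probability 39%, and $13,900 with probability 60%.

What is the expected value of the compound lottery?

$11,062.92

EV(A) = 0.05 × (-400) + 0.05 × 15700 + 0.3 × 1000 + 0.6 × 14200 = -20 + 785 + 300 + 8520 = 9585
EV(B) = 0.95 × 16100 + 0.05 × 12500 = 15295 + 625 = 15920
EV(C) = 0.01 × 200 + 0.39 × 6600 + 0.6 × 13900 = 2 + 2574 + 8340 = 10916
Overall = 0.04 × 9585 + 0.04 × 15920 + 0.92 × 10916 = 383.4 + 636.8 + 10042.72 = 11062.92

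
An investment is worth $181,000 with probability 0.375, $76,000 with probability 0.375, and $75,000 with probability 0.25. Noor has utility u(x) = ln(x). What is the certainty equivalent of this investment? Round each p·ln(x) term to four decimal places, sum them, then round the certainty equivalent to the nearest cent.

E[u] = 0.375·ln(181000) + 0.375·ln(76000) + 0.25·ln(75000) = 4.5398 + 4.2144 + 2.8063 = 11.5605
CE = e^11.5605 ≈ 104872.44

$104,872.44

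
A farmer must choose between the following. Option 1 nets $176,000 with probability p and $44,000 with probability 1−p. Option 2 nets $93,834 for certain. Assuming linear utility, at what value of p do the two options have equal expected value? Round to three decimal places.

p = 0.378

p·176000 + (1−p)·44000 = 93834
132000p + 44000 = 93834
p = (93834 − 44000) / 132000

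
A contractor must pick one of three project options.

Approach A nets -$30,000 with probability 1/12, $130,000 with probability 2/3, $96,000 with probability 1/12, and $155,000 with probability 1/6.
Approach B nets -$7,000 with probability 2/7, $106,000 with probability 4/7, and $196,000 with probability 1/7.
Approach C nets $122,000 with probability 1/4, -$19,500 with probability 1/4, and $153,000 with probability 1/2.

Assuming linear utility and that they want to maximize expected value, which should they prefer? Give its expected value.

Approach A ($118,000)

Approach A = 1/12 × (-30000) + 2/3 × 130000 + 1/12 × 96000 + 1/6 × 155000 = -2500 + 86666.6667 + 8000 + 25833.3333 = 118000
Approach B = 2/7 × (-7000) + 4/7 × 106000 + 1/7 × 196000 = -2000 + 60571.4286 + 28000 = 86571.4286
Approach C = 1/4 × 122000 + 1/4 × (-19500) + 1/2 × 153000 = 30500 − 4875 + 76500 = 102125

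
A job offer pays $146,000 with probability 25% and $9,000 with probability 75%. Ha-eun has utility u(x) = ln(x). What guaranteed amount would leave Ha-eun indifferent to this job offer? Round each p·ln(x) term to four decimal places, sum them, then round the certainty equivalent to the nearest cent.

E[u] = 0.25·ln(146000) + 0.75·ln(9000) = 2.9728 + 6.8287 = 9.8015
CE = e^9.8015 ≈ 18060.82

$18,060.82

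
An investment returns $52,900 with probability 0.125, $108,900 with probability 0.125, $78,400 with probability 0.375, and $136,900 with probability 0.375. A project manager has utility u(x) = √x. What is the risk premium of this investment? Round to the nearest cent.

$2,523.44

E[u] = 0.125·√52900 + 0.125·√108900 + 0.375·√78400 + 0.375·√136900 = 0.125·230 + 0.125·330 + 0.375·280 + 0.375·370 = 313.75
CE = (313.75)² = 98439.0625
Risk premium = EV − CE = 100962.5 − 98439.0625 = 2523.4375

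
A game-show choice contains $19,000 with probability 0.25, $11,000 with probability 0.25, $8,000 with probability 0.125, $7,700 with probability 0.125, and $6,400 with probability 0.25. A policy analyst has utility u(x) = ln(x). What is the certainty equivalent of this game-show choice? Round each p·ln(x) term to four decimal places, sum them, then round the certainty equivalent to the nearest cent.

$10,121.33

E[u] = 0.25·ln(19000) + 0.25·ln(11000) + 0.125·ln(8000) + 0.125·ln(7700) + 0.25·ln(6400) = 2.4630 + 2.3264 + 1.1234 + 1.1186 + 2.1910 = 9.2224
CE = e^9.2224 ≈ 10121.33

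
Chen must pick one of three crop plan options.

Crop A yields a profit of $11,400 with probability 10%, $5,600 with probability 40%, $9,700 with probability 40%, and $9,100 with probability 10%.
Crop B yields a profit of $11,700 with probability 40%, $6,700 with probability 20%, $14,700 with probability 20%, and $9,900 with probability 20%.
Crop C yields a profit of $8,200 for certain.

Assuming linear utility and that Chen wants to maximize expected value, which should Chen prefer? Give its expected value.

Crop A = 0.1 × 11400 + 0.4 × 5600 + 0.4 × 9700 + 0.1 × 9100 = 1140 + 2240 + 3880 + 910 = 8170
Crop B = 0.4 × 11700 + 0.2 × 6700 + 0.2 × 14700 + 0.2 × 9900 = 4680 + 1340 + 2940 + 1980 = 10940
Crop C: 8200 (certain)

Crop B ($10,940)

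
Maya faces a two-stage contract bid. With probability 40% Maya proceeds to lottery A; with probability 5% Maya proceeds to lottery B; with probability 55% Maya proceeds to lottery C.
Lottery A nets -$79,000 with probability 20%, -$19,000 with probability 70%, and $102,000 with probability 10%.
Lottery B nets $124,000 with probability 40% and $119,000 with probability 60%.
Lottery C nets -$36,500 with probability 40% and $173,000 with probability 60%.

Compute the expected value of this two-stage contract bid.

$47,550

EV(A) = 0.2 × (-79000) + 0.7 × (-19000) + 0.1 × 102000 = -15800 − 13300 + 10200 = -18900
EV(B) = 0.4 × 124000 + 0.6 × 119000 = 49600 + 71400 = 121000
EV(C) = 0.4 × (-36500) + 0.6 × 173000 = -14600 + 103800 = 89200
Overall = 0.4 × (-18900) + 0.05 × 121000 + 0.55 × 89200 = -7560 + 6050 + 49060 = 47550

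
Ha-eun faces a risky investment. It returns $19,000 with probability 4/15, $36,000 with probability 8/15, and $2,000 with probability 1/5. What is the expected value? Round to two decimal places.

$24,666.67

EV = 4/15 × 19000 + 8/15 × 36000 + 1/5 × 2000 = 5066.6667 + 19200 + 400 = 24666.6667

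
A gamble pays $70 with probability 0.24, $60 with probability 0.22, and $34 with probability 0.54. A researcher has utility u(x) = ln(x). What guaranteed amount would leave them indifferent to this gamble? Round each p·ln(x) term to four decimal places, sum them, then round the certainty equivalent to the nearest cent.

E[u] = 0.24·ln(70) + 0.22·ln(60) + 0.54·ln(34) = 1.0196 + 0.9008 + 1.9042 = 3.8246
CE = e^3.8246 ≈ 45.81

$45.81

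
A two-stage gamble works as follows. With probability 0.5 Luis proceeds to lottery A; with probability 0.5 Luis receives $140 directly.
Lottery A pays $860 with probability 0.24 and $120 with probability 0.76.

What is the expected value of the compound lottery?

$218.80

EV(A) = 0.24 × 860 + 0.76 × 120 = 206.4 + 91.2 = 297.6
Branch B: 140 (certain)
Overall = 0.5 × 297.6 + 0.5 × 140 = 148.8 + 70 = 218.8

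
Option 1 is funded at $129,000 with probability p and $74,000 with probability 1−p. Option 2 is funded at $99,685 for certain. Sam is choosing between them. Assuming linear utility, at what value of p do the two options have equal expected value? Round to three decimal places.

p·129000 + (1−p)·74000 = 99685
55000p + 74000 = 99685
p = (99685 − 74000) / 55000

p = 0.467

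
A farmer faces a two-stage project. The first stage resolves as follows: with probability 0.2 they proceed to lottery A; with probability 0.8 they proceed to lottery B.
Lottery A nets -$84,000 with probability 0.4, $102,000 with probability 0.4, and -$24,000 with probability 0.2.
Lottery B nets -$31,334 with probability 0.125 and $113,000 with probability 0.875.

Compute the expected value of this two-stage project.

$76,446.60

EV(A) = 0.4 × (-84000) + 0.4 × 102000 + 0.2 × (-24000) = -33600 + 40800 − 4800 = 2400
EV(B) = 0.125 × (-31334) + 0.875 × 113000 = -3916.75 + 98875 = 94958.25
Overall = 0.2 × 2400 + 0.8 × 94958.25 = 480 + 75966.6 = 76446.6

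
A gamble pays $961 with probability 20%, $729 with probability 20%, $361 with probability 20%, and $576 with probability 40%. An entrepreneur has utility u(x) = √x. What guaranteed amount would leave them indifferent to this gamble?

E[u] = 0.2·√961 + 0.2·√729 + 0.2·√361 + 0.4·√576 = 0.2·31 + 0.2·27 + 0.2·19 + 0.4·24 = 25
CE = (25)² = 625

$625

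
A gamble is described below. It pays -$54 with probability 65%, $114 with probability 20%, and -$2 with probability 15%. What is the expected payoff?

EV = 0.65 × (-54) + 0.2 × 114 + 0.15 × (-2) = -35.1 + 22.8 − 0.3 = -12.6

-$12.60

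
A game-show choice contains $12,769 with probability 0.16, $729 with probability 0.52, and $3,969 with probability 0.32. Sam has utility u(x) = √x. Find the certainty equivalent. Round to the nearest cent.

$2,733.20

E[u] = 0.16·√12769 + 0.52·√729 + 0.32·√3969 = 0.16·113 + 0.52·27 + 0.32·63 = 52.28
CE = (52.28)² = 2733.1984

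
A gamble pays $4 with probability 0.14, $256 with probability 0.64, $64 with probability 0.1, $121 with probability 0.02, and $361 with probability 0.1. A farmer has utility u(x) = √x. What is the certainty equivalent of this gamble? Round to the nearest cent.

$180.63

E[u] = 0.14·√4 + 0.64·√256 + 0.1·√64 + 0.02·√121 + 0.1·√361 = 0.14·2 + 0.64·16 + 0.1·8 + 0.02·11 + 0.1·19 = 13.44
CE = (13.44)² = 180.6336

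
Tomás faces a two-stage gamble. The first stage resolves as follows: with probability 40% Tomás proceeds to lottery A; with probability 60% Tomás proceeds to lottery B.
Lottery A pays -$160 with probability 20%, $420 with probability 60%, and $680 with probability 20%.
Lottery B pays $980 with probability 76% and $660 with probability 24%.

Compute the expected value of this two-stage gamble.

EV(A) = 0.2 × (-160) + 0.6 × 420 + 0.2 × 680 = -32 + 252 + 136 = 356
EV(B) = 0.76 × 980 + 0.24 × 660 = 744.8 + 158.4 = 903.2
Overall = 0.4 × 356 + 0.6 × 903.2 = 142.4 + 541.92 = 684.32

$684.32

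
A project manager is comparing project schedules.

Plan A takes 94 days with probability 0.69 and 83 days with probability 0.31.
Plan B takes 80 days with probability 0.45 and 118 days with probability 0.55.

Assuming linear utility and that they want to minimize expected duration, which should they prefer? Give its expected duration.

Plan A (90.59 days)

Plan A = 0.69 × 94 + 0.31 × 83 = 64.86 + 25.73 = 90.59
Plan B = 0.45 × 80 + 0.55 × 118 = 36 + 64.9 = 100.9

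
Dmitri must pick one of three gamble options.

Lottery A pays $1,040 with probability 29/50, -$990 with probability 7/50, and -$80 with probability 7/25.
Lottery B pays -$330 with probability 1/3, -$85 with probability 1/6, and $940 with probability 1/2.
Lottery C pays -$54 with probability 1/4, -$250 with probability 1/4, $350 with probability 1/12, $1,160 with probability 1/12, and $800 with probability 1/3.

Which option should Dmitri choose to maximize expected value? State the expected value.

Lottery A ($442.20)

Lottery A = 29/50 × 1040 + 7/50 × (-990) + 7/25 × (-80) = 603.2 − 138.6 − 22.4 = 442.2
Lottery B = 1/3 × (-330) + 1/6 × (-85) + 1/2 × 940 = -110 − 14.1667 + 470 = 345.8333
Lottery C = 1/4 × (-54) + 1/4 × (-250) + 1/12 × 350 + 1/12 × 1160 + 1/3 × 800 = -13.5 − 62.5 + 29.1667 + 96.6667 + 266.6667 = 316.5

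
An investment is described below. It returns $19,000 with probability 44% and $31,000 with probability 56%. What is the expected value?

EV = 0.44 × 19000 + 0.56 × 31000 = 8360 + 17360 = 25720

$25,720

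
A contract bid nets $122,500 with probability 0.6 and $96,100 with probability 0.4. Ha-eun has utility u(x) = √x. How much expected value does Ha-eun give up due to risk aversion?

E[u] = 0.6·√122500 + 0.4·√96100 = 0.6·350 + 0.4·310 = 334
CE = (334)² = 111556
Risk premium = EV − CE = 111940 − 111556 = 384

$384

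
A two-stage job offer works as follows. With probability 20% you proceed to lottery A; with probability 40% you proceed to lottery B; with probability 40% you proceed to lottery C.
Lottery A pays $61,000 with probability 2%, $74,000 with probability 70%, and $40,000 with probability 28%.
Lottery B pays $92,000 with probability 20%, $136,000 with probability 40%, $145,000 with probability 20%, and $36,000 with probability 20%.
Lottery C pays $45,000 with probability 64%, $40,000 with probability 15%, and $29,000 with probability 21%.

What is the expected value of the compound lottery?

$72,800

EV(A) = 0.02 × 61000 + 0.7 × 74000 + 0.28 × 40000 = 1220 + 51800 + 11200 = 64220
EV(B) = 0.2 × 92000 + 0.4 × 136000 + 0.2 × 145000 + 0.2 × 36000 = 18400 + 54400 + 29000 + 7200 = 109000
EV(C) = 0.64 × 45000 + 0.15 × 40000 + 0.21 × 29000 = 28800 + 6000 + 6090 = 40890
Overall = 0.2 × 64220 + 0.4 × 109000 + 0.4 × 40890 = 12844 + 43600 + 16356 = 72800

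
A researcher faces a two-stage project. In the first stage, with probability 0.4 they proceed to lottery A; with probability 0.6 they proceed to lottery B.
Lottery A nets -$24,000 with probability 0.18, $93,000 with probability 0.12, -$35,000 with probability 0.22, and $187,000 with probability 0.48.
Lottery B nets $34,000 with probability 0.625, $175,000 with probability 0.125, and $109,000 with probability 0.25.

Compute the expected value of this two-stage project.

$77,785

EV(A) = 0.18 × (-24000) + 0.12 × 93000 + 0.22 × (-35000) + 0.48 × 187000 = -4320 + 11160 − 7700 + 89760 = 88900
EV(B) = 0.625 × 34000 + 0.125 × 175000 + 0.25 × 109000 = 21250 + 21875 + 27250 = 70375
Overall = 0.4 × 88900 + 0.6 × 70375 = 35560 + 42225 = 77785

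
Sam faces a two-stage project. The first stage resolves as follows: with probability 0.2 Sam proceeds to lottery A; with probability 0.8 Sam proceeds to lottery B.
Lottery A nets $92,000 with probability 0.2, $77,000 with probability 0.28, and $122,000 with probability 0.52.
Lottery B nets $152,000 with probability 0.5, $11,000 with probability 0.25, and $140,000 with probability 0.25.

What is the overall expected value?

EV(A) = 0.2 × 92000 + 0.28 × 77000 + 0.52 × 122000 = 18400 + 21560 + 63440 = 103400
EV(B) = 0.5 × 152000 + 0.25 × 11000 + 0.25 × 140000 = 76000 + 2750 + 35000 = 113750
Overall = 0.2 × 103400 + 0.8 × 113750 = 20680 + 91000 = 111680

$111,680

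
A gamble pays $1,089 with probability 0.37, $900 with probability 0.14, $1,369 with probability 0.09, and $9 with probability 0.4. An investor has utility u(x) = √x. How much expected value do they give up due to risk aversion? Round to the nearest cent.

$217.26

E[u] = 0.37·√1089 + 0.14·√900 + 0.09·√1369 + 0.4·√9 = 0.37·33 + 0.14·30 + 0.09·37 + 0.4·3 = 20.94
CE = (20.94)² = 438.4836
Risk premium = EV − CE = 655.74 − 438.4836 = 217.2564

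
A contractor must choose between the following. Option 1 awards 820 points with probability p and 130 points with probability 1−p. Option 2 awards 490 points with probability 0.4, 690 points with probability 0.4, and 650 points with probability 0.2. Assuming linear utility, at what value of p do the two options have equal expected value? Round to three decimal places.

p = 0.684

EV(Option 2) = 0.4 × 490 + 0.4 × 690 + 0.2 × 650 = 196 + 276 + 130 = 602
p·820 + (1−p)·130 = 602
690p + 130 = 602
p = (602 − 130) / 690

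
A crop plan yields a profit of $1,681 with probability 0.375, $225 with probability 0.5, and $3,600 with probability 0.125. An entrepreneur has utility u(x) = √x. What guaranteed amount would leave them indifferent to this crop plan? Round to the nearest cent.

E[u] = 0.375·√1681 + 0.5·√225 + 0.125·√3600 = 0.375·41 + 0.5·15 + 0.125·60 = 30.375
CE = (30.375)² = 922.640625

$922.64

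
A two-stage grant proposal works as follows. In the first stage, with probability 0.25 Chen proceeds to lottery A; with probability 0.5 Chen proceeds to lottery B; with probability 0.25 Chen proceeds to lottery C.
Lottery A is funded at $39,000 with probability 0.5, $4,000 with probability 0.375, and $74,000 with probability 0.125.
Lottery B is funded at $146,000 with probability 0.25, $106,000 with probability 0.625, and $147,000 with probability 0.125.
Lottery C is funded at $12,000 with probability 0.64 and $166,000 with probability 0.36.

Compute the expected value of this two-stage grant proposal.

EV(A) = 0.5 × 39000 + 0.375 × 4000 + 0.125 × 74000 = 19500 + 1500 + 9250 = 30250
EV(B) = 0.25 × 146000 + 0.625 × 106000 + 0.125 × 147000 = 36500 + 66250 + 18375 = 121125
EV(C) = 0.64 × 12000 + 0.36 × 166000 = 7680 + 59760 = 67440
Overall = 0.25 × 30250 + 0.5 × 121125 + 0.25 × 67440 = 7562.5 + 60562.5 + 16860 = 84985

$84,985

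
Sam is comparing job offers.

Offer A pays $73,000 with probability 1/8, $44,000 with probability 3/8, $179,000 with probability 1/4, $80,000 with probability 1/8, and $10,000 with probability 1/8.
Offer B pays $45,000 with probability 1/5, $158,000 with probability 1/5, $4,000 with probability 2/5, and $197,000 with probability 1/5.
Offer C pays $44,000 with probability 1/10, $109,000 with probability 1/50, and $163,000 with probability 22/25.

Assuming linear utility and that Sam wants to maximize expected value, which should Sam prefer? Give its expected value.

Offer C ($150,020)

Offer A = 1/8 × 73000 + 3/8 × 44000 + 1/4 × 179000 + 1/8 × 80000 + 1/8 × 10000 = 9125 + 16500 + 44750 + 10000 + 1250 = 81625
Offer B = 1/5 × 45000 + 1/5 × 158000 + 2/5 × 4000 + 1/5 × 197000 = 9000 + 31600 + 1600 + 39400 = 81600
Offer C = 1/10 × 44000 + 1/50 × 109000 + 22/25 × 163000 = 4400 + 2180 + 143440 = 150020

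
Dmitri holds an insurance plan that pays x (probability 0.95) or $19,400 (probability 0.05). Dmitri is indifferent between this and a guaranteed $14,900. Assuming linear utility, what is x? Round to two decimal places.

x = $14,663.16

0.95·x + 0.05·19400 = 14900
0.95·x = 14900 − 970 = 13930
x = 13930 / 0.95 = 14663.1579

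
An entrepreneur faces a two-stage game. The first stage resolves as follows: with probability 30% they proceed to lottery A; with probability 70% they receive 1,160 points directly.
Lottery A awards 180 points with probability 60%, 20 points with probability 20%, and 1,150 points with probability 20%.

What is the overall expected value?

EV(A) = 0.6 × 180 + 0.2 × 20 + 0.2 × 1150 = 108 + 4 + 230 = 342
Branch B: 1160 (certain)
Overall = 0.3 × 342 + 0.7 × 1160 = 102.6 + 812 = 914.6

914.6 points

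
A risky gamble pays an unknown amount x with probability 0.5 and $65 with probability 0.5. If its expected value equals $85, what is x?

x = $105

0.5·x + 0.5·65 = 85
0.5·x = 85 − 32.5 = 52.5
x = 52.5 / 0.5 = 105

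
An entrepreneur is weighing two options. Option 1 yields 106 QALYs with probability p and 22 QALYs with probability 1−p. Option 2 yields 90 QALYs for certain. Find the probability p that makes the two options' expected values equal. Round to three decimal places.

p·106 + (1−p)·22 = 90
84p + 22 = 90
p = (90 − 22) / 84

p = 0.810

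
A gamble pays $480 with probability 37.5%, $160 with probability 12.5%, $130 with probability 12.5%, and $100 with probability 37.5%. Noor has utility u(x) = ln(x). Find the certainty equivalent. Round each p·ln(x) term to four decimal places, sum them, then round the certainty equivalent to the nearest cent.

$197.33

E[u] = 0.375·ln(480) + 0.125·ln(160) + 0.125·ln(130) + 0.375·ln(100) = 2.3152 + 0.6344 + 0.6084 + 1.7269 = 5.2849
CE = e^5.2849 ≈ 197.33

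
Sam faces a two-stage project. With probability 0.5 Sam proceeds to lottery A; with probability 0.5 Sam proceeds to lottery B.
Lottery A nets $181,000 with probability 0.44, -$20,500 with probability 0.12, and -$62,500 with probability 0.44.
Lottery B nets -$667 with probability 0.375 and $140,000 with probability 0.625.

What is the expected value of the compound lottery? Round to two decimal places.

$68,464.94

EV(A) = 0.44 × 181000 + 0.12 × (-20500) + 0.44 × (-62500) = 79640 − 2460 − 27500 = 49680
EV(B) = 0.375 × (-667) + 0.625 × 140000 = -250.125 + 87500 = 87249.875
Overall = 0.5 × 49680 + 0.5 × 87249.875 = 24840 + 43624.9375 = 68464.9375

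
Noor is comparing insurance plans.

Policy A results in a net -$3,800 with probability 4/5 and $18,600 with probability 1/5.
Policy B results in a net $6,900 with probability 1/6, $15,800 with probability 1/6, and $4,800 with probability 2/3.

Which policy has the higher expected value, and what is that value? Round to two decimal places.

Policy A = 4/5 × (-3800) + 1/5 × 18600 = -3040 + 3720 = 680
Policy B = 1/6 × 6900 + 1/6 × 15800 + 2/3 × 4800 = 1150 + 2633.3333 + 3200 = 6983.3333

Policy B ($6,983.33)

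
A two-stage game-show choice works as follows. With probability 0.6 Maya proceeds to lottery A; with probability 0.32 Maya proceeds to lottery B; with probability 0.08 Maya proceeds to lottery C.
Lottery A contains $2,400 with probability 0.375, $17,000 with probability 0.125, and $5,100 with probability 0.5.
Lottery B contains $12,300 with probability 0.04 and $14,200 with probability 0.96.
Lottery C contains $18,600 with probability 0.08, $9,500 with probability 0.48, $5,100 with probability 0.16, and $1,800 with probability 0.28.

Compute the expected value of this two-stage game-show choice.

$8,454.12

EV(A) = 0.375 × 2400 + 0.125 × 17000 + 0.5 × 5100 = 900 + 2125 + 2550 = 5575
EV(B) = 0.04 × 12300 + 0.96 × 14200 = 492 + 13632 = 14124
EV(C) = 0.08 × 18600 + 0.48 × 9500 + 0.16 × 5100 + 0.28 × 1800 = 1488 + 4560 + 816 + 504 = 7368
Overall = 0.6 × 5575 + 0.32 × 14124 + 0.08 × 7368 = 3345 + 4519.68 + 589.44 = 8454.12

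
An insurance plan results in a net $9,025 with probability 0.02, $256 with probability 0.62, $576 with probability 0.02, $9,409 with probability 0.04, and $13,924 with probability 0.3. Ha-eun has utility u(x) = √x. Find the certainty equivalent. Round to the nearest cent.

E[u] = 0.02·√9025 + 0.62·√256 + 0.02·√576 + 0.04·√9409 + 0.3·√13924 = 0.02·95 + 0.62·16 + 0.02·24 + 0.04·97 + 0.3·118 = 51.58
CE = (51.58)² = 2660.4964

$2,660.50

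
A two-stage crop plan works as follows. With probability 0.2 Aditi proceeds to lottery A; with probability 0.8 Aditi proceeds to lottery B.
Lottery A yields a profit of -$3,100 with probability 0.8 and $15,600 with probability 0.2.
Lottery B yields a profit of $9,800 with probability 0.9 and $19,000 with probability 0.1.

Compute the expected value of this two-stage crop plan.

$8,704

EV(A) = 0.8 × (-3100) + 0.2 × 15600 = -2480 + 3120 = 640
EV(B) = 0.9 × 9800 + 0.1 × 19000 = 8820 + 1900 = 10720
Overall = 0.2 × 640 + 0.8 × 10720 = 128 + 8576 = 8704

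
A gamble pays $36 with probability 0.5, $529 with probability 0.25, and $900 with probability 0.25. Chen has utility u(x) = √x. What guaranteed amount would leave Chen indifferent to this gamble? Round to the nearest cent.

$264.06

E[u] = 0.5·√36 + 0.25·√529 + 0.25·√900 = 0.5·6 + 0.25·23 + 0.25·30 = 16.25
CE = (16.25)² = 264.0625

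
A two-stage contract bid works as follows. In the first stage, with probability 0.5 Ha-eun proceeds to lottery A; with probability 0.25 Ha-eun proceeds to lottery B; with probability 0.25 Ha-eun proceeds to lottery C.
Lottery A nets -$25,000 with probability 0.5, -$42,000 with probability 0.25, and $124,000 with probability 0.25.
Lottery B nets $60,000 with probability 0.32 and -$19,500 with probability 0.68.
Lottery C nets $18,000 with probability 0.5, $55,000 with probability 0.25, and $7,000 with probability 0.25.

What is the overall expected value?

$11,610

EV(A) = 0.5 × (-25000) + 0.25 × (-42000) + 0.25 × 124000 = -12500 − 10500 + 31000 = 8000
EV(B) = 0.32 × 60000 + 0.68 × (-19500) = 19200 − 13260 = 5940
EV(C) = 0.5 × 18000 + 0.25 × 55000 + 0.25 × 7000 = 9000 + 13750 + 1750 = 24500
Overall = 0.5 × 8000 + 0.25 × 5940 + 0.25 × 24500 = 4000 + 1485 + 6125 = 11610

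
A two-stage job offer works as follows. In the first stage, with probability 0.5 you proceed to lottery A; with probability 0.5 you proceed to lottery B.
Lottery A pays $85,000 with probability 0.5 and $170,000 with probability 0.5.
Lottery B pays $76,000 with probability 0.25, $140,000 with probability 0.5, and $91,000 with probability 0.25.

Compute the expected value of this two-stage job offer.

EV(A) = 0.5 × 85000 + 0.5 × 170000 = 42500 + 85000 = 127500
EV(B) = 0.25 × 76000 + 0.5 × 140000 + 0.25 × 91000 = 19000 + 70000 + 22750 = 111750
Overall = 0.5 × 127500 + 0.5 × 111750 = 63750 + 55875 = 119625

$119,625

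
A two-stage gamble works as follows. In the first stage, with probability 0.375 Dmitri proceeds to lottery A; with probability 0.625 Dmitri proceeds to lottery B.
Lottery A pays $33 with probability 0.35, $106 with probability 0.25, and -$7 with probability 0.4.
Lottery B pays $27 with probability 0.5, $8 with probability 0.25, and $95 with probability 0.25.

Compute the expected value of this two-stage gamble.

$37.75

EV(A) = 0.35 × 33 + 0.25 × 106 + 0.4 × (-7) = 11.55 + 26.5 − 2.8 = 35.25
EV(B) = 0.5 × 27 + 0.25 × 8 + 0.25 × 95 = 13.5 + 2 + 23.75 = 39.25
Overall = 0.375 × 35.25 + 0.625 × 39.25 = 13.21875 + 24.53125 = 37.75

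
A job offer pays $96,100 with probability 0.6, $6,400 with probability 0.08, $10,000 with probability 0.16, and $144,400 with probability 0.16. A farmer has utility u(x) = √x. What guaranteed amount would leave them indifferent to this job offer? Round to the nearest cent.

$72,468.64

E[u] = 0.6·√96100 + 0.08·√6400 + 0.16·√10000 + 0.16·√144400 = 0.6·310 + 0.08·80 + 0.16·100 + 0.16·380 = 269.2
CE = (269.2)² = 72468.64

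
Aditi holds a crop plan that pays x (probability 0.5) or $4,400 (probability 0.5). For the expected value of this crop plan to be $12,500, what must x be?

0.5·x + 0.5·4400 = 12500
0.5·x = 12500 − 2200 = 10300
x = 10300 / 0.5 = 20600

x = $20,600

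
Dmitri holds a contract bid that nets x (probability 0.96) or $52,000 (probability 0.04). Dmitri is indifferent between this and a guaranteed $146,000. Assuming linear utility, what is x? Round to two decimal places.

0.96·x + 0.04·52000 = 146000
0.96·x = 146000 − 2080 = 143920
x = 143920 / 0.96 = 149916.6667

x = $149,916.67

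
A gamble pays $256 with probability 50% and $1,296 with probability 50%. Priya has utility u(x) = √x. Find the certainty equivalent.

$676

E[u] = 0.5·√256 + 0.5·√1296 = 0.5·16 + 0.5·36 = 26
CE = (26)² = 676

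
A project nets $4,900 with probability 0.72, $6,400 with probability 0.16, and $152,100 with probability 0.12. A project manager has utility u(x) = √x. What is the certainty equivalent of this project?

$12,100

E[u] = 0.72·√4900 + 0.16·√6400 + 0.12·√152100 = 0.72·70 + 0.16·80 + 0.12·390 = 110
CE = (110)² = 12100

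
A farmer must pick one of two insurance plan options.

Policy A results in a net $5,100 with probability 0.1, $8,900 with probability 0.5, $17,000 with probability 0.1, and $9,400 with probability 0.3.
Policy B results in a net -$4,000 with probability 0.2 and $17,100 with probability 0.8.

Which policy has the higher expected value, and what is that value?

Policy A = 0.1 × 5100 + 0.5 × 8900 + 0.1 × 17000 + 0.3 × 9400 = 510 + 4450 + 1700 + 2820 = 9480
Policy B = 0.2 × (-4000) + 0.8 × 17100 = -800 + 13680 = 12880

Policy B ($12,880)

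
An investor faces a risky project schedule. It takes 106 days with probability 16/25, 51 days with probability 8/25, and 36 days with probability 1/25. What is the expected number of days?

EV = 16/25 × 106 + 8/25 × 51 + 1/25 × 36 = 67.84 + 16.32 + 1.44 = 85.6

85.6 days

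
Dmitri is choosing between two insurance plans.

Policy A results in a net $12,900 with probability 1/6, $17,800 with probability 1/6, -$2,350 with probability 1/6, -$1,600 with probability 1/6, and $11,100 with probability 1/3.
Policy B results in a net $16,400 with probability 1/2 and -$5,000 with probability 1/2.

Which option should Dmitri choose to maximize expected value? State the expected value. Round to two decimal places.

Policy A = 1/6 × 12900 + 1/6 × 17800 + 1/6 × (-2350) + 1/6 × (-1600) + 1/3 × 11100 = 2150 + 2966.6667 − 391.6667 − 266.6667 + 3700 = 8158.3333
Policy B = 1/2 × 16400 + 1/2 × (-5000) = 8200 − 2500 = 5700

Policy A ($8,158.33)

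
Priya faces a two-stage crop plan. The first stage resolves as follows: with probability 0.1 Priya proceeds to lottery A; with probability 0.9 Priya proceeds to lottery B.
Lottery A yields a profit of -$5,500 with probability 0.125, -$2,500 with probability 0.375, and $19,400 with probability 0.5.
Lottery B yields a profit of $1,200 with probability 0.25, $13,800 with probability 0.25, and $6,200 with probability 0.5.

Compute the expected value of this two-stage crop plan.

$6,972.50

EV(A) = 0.125 × (-5500) + 0.375 × (-2500) + 0.5 × 19400 = -687.5 − 937.5 + 9700 = 8075
EV(B) = 0.25 × 1200 + 0.25 × 13800 + 0.5 × 6200 = 300 + 3450 + 3100 = 6850
Overall = 0.1 × 8075 + 0.9 × 6850 = 807.5 + 6165 = 6972.5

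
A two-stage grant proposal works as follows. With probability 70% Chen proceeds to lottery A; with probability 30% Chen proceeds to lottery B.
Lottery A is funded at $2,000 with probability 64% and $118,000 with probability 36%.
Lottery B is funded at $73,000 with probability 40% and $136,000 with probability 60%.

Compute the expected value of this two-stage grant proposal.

$63,872

EV(A) = 0.64 × 2000 + 0.36 × 118000 = 1280 + 42480 = 43760
EV(B) = 0.4 × 73000 + 0.6 × 136000 = 29200 + 81600 = 110800
Overall = 0.7 × 43760 + 0.3 × 110800 = 30632 + 33240 = 63872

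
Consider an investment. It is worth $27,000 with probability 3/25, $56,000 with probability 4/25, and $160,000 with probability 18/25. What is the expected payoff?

EV = 3/25 × 27000 + 4/25 × 56000 + 18/25 × 160000 = 3240 + 8960 + 115200 = 127400

$127,400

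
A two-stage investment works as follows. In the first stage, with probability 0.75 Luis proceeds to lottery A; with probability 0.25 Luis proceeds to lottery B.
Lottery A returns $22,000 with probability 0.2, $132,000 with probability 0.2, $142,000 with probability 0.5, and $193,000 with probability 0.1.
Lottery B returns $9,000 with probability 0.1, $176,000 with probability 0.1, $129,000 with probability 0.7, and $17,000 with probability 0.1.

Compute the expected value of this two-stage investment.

$118,450

EV(A) = 0.2 × 22000 + 0.2 × 132000 + 0.5 × 142000 + 0.1 × 193000 = 4400 + 26400 + 71000 + 19300 = 121100
EV(B) = 0.1 × 9000 + 0.1 × 176000 + 0.7 × 129000 + 0.1 × 17000 = 900 + 17600 + 90300 + 1700 = 110500
Overall = 0.75 × 121100 + 0.25 × 110500 = 90825 + 27625 = 118450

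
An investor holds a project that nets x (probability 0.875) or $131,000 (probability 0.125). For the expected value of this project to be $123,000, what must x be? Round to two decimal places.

0.875·x + 0.125·131000 = 123000
0.875·x = 123000 − 16375 = 106625
x = 106625 / 0.875 = 121857.1429

x = $121,857.14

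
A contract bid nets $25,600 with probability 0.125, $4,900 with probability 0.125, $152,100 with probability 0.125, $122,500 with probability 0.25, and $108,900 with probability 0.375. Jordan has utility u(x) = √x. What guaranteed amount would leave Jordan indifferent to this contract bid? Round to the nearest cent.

E[u] = 0.125·√25600 + 0.125·√4900 + 0.125·√152100 + 0.25·√122500 + 0.375·√108900 = 0.125·160 + 0.125·70 + 0.125·390 + 0.25·350 + 0.375·330 = 288.75
CE = (288.75)² = 83376.5625

$83,376.56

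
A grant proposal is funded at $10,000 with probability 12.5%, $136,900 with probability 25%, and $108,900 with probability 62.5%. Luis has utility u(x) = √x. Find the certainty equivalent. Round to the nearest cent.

$96,876.56

E[u] = 0.125·√10000 + 0.25·√136900 + 0.625·√108900 = 0.125·100 + 0.25·370 + 0.625·330 = 311.25
CE = (311.25)² = 96876.5625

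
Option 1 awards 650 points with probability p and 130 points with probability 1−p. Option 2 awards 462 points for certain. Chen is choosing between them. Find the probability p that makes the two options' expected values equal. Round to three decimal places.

p = 0.638

p·650 + (1−p)·130 = 462
520p + 130 = 462
p = (462 − 130) / 520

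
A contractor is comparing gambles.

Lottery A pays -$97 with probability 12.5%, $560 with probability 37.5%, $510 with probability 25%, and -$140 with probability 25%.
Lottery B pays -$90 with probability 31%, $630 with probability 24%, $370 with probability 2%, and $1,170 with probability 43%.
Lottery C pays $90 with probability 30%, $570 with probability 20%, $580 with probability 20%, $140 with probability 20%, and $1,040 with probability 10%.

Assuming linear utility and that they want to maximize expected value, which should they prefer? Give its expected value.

Lottery B ($633.80)

Lottery A = 0.125 × (-97) + 0.375 × 560 + 0.25 × 510 + 0.25 × (-140) = -12.125 + 210 + 127.5 − 35 = 290.375
Lottery B = 0.31 × (-90) + 0.24 × 630 + 0.02 × 370 + 0.43 × 1170 = -27.9 + 151.2 + 7.4 + 503.1 = 633.8
Lottery C = 0.3 × 90 + 0.2 × 570 + 0.2 × 580 + 0.2 × 140 + 0.1 × 1040 = 27 + 114 + 116 + 28 + 104 = 389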